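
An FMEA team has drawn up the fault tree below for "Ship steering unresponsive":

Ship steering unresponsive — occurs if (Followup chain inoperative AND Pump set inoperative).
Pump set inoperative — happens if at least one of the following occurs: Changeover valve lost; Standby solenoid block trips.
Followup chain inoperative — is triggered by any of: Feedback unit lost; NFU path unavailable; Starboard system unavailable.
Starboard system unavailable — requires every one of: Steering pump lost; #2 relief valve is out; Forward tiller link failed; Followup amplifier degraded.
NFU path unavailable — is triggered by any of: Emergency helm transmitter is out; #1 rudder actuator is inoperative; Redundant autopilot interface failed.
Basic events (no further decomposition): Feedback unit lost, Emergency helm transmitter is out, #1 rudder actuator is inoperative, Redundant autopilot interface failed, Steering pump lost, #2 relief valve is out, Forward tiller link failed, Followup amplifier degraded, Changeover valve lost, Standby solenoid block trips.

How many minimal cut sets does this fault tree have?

NFU path unavailable [OR]: union of children's cut sets → 3 cut set(s).
Starboard system unavailable [AND]: one cut set from each child combined → 1 × 1 × 1 × 1 = 1 cut set(s).
Followup chain inoperative [OR]: union of children's cut sets → 5 cut set(s).
Pump set inoperative [OR]: union of children's cut sets → 2 cut set(s).
Ship steering unresponsive [AND]: one cut set from each child combined → 5 × 2 = 10 cut set(s).
Minimal cut sets: {Changeover valve lost, Feedback unit lost}; {Feedback unit lost, Standby solenoid block trips}; {Changeover valve lost, Emergency helm transmitter is out}; {Emergency helm transmitter is out, Standby solenoid block trips}; {#1 rudder actuator is inoperative, Changeover valve lost}; {#1 rudder actuator is inoperative, Standby solenoid block trips}; {Changeover valve lost, Redundant autopilot interface failed}; {Redundant autopilot interface failed, Standby solenoid block trips}; {#2 relief valve is out, Changeover valve lost, Followup amplifier degraded, Forward tiller link failed, Steering pump lost}; {#2 relief valve is out, Followup amplifier degraded, Forward tiller link failed, Standby solenoid block trips, Steering pump lost}.

10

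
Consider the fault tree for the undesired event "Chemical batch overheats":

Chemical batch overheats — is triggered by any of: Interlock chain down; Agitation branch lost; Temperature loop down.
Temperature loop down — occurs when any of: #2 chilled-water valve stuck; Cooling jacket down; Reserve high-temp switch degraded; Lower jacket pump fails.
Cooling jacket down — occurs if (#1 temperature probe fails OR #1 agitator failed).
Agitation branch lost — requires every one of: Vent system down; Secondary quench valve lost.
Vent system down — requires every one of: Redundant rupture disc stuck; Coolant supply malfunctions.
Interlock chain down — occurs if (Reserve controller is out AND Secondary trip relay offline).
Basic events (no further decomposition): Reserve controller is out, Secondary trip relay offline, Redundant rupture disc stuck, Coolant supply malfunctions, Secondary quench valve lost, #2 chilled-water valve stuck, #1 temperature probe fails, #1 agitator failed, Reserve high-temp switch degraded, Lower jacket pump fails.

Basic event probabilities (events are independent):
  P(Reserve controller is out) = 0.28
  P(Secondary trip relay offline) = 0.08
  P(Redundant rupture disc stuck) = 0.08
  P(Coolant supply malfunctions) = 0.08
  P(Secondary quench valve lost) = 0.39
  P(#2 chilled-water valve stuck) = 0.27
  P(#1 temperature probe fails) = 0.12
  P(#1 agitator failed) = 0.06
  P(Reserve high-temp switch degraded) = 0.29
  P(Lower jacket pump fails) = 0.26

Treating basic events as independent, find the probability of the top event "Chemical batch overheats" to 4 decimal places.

0.6906

P(Interlock chain down) [AND] = 0.28 × 0.08 = 0.022400
P(Vent system down) [AND] = 0.08 × 0.08 = 0.006400
P(Agitation branch lost) [AND] = 0.006400 × 0.39 = 0.002496
P(Cooling jacket down) [OR] = 1 − (1−0.12) × (1−0.06) = 0.172800
P(Temperature loop down) [OR] = 1 − (1−0.27) × (1−0.172800) × (1−0.29) × (1−0.26) = 0.682734
P(Chemical batch overheats) [OR] = 1 − (1−0.022400) × (1−0.002496) × (1−0.682734) = 0.690615
Rounded to 4 decimal places: P(Chemical batch overheats) ≈ 0.6906.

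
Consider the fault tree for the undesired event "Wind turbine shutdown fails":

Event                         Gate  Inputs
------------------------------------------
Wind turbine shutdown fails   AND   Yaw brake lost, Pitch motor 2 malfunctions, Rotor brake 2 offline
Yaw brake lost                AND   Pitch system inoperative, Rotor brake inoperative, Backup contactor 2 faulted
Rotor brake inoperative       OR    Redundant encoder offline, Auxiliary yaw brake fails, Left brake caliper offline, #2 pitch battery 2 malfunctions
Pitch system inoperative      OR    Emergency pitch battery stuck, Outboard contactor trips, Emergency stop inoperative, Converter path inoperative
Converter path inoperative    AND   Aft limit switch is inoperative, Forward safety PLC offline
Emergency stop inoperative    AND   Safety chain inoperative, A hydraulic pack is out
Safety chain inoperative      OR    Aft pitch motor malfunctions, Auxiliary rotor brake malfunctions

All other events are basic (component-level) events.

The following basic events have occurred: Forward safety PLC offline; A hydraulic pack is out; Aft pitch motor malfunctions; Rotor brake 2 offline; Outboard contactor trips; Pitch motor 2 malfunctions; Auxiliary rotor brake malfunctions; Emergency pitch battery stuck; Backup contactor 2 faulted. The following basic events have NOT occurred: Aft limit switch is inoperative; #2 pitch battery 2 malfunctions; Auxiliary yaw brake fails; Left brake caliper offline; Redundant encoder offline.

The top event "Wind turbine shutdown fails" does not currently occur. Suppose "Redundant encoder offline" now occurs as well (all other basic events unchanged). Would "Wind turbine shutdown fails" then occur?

Yes

Counterfactual: set "Redundant encoder offline" to occurred.
Safety chain inoperative [OR]: Aft pitch motor malfunctions=occurs, Auxiliary rotor brake malfunctions=occurs → at least one input occurs → occurs.
Emergency stop inoperative [AND]: Safety chain inoperative=occurs, A hydraulic pack is out=occurs → all inputs occur → occurs.
Converter path inoperative [AND]: Aft limit switch is inoperative=not, Forward safety PLC offline=occurs → not all inputs occur → does not occur.
Pitch system inoperative [OR]: Emergency pitch battery stuck=occurs, Outboard contactor trips=occurs, Emergency stop inoperative=occurs, Converter path inoperative=not → at least one input occurs → occurs.
Rotor brake inoperative [OR]: Redundant encoder offline=occurs, Auxiliary yaw brake fails=not, Left brake caliper offline=not, #2 pitch battery 2 malfunctions=not → at least one input occurs → occurs.
Yaw brake lost [AND]: Pitch system inoperative=occurs, Rotor brake inoperative=occurs, Backup contactor 2 faulted=occurs → all inputs occur → occurs.
Wind turbine shutdown fails [AND]: Yaw brake lost=occurs, Pitch motor 2 malfunctions=occurs, Rotor brake 2 offline=occurs → all inputs occur → occurs.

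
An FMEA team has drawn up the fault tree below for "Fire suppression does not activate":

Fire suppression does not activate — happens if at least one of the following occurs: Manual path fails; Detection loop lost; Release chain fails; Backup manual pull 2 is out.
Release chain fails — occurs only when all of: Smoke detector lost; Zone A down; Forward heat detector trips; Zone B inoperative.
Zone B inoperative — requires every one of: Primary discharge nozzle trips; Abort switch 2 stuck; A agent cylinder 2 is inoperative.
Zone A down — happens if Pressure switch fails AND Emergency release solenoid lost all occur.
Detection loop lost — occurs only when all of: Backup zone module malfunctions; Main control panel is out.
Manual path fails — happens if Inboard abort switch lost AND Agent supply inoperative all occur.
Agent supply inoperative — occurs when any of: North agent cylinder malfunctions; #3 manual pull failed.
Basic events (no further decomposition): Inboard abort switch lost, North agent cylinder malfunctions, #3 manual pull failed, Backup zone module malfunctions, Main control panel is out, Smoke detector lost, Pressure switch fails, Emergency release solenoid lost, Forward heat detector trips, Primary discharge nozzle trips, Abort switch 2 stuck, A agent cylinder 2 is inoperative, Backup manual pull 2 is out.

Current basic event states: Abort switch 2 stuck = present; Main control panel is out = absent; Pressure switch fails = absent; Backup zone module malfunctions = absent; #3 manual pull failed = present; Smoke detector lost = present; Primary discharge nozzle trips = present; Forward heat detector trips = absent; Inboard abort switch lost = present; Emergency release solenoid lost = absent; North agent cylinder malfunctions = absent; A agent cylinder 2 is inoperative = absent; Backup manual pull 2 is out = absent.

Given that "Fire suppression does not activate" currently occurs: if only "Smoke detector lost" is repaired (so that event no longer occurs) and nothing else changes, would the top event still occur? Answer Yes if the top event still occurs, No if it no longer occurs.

Yes

Counterfactual: set "Smoke detector lost" to not occurred.
Agent supply inoperative [OR]: North agent cylinder malfunctions=not, #3 manual pull failed=occurs → at least one input occurs → occurs.
Manual path fails [AND]: Inboard abort switch lost=occurs, Agent supply inoperative=occurs → all inputs occur → occurs.
Detection loop lost [AND]: Backup zone module malfunctions=not, Main control panel is out=not → not all inputs occur → does not occur.
Zone A down [AND]: Pressure switch fails=not, Emergency release solenoid lost=not → not all inputs occur → does not occur.
Zone B inoperative [AND]: Primary discharge nozzle trips=occurs, Abort switch 2 stuck=occurs, A agent cylinder 2 is inoperative=not → not all inputs occur → does not occur.
Release chain fails [AND]: Smoke detector lost=not, Zone A down=not, Forward heat detector trips=not, Zone B inoperative=not → not all inputs occur → does not occur.
Fire suppression does not activate [OR]: Manual path fails=occurs, Detection loop lost=not, Release chain fails=not, Backup manual pull 2 is out=not → at least one input occurs → occurs.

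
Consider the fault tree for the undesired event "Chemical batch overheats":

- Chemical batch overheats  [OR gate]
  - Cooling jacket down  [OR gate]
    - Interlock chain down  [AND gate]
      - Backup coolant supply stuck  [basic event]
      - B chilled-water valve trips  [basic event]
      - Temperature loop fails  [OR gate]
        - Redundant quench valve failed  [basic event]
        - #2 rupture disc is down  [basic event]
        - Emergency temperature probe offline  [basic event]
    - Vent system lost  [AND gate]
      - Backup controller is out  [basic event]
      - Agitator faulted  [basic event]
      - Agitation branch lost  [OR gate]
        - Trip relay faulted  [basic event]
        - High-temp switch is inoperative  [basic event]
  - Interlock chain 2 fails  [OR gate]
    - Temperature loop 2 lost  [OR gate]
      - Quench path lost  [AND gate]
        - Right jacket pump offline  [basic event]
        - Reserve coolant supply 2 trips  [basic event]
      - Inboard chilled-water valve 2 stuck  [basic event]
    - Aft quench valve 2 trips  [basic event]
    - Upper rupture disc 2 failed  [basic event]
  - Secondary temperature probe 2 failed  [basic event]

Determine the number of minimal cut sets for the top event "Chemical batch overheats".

10

Temperature loop fails [OR]: union of children's cut sets → 3 cut set(s).
Interlock chain down [AND]: one cut set from each child combined → 1 × 1 × 3 = 3 cut set(s).
Agitation branch lost [OR]: union of children's cut sets → 2 cut set(s).
Vent system lost [AND]: one cut set from each child combined → 1 × 1 × 2 = 2 cut set(s).
Cooling jacket down [OR]: union of children's cut sets → 5 cut set(s).
Quench path lost [AND]: one cut set from each child combined → 1 × 1 = 1 cut set(s).
Temperature loop 2 lost [OR]: union of children's cut sets → 2 cut set(s).
Interlock chain 2 fails [OR]: union of children's cut sets → 4 cut set(s).
Chemical batch overheats [OR]: union of children's cut sets → 10 cut set(s).
Minimal cut sets: {B chilled-water valve trips, Backup coolant supply stuck, Redundant quench valve failed}; {#2 rupture disc is down, B chilled-water valve trips, Backup coolant supply stuck}; {B chilled-water valve trips, Backup coolant supply stuck, Emergency temperature probe offline}; {Agitator faulted, Backup controller is out, Trip relay faulted}; {Agitator faulted, Backup controller is out, High-temp switch is inoperative}; {Reserve coolant supply 2 trips, Right jacket pump offline}; {Inboard chilled-water valve 2 stuck}; {Aft quench valve 2 trips}; {Upper rupture disc 2 failed}; {Secondary temperature probe 2 failed}.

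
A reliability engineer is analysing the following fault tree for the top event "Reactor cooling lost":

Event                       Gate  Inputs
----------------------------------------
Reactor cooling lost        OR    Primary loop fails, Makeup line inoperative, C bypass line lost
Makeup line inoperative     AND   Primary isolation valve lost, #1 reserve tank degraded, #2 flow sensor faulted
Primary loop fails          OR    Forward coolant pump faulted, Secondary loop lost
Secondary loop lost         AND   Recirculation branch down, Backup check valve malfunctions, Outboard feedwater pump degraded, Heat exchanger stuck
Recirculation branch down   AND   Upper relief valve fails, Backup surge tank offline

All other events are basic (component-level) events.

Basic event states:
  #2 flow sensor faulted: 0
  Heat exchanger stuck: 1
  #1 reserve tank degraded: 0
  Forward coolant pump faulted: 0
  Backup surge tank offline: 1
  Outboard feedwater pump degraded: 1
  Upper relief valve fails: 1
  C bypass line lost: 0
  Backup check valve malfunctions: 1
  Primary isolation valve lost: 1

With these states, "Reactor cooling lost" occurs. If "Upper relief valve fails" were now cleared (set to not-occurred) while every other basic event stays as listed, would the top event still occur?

No

Counterfactual: set "Upper relief valve fails" to not occurred.
Recirculation branch down [AND]: Upper relief valve fails=not, Backup surge tank offline=occurs → not all inputs occur → does not occur.
Secondary loop lost [AND]: Recirculation branch down=not, Backup check valve malfunctions=occurs, Outboard feedwater pump degraded=occurs, Heat exchanger stuck=occurs → not all inputs occur → does not occur.
Primary loop fails [OR]: Forward coolant pump faulted=not, Secondary loop lost=not → no input occurs → does not occur.
Makeup line inoperative [AND]: Primary isolation valve lost=occurs, #1 reserve tank degraded=not, #2 flow sensor faulted=not → not all inputs occur → does not occur.
Reactor cooling lost [OR]: Primary loop fails=not, Makeup line inoperative=not, C bypass line lost=not → no input occurs → does not occur.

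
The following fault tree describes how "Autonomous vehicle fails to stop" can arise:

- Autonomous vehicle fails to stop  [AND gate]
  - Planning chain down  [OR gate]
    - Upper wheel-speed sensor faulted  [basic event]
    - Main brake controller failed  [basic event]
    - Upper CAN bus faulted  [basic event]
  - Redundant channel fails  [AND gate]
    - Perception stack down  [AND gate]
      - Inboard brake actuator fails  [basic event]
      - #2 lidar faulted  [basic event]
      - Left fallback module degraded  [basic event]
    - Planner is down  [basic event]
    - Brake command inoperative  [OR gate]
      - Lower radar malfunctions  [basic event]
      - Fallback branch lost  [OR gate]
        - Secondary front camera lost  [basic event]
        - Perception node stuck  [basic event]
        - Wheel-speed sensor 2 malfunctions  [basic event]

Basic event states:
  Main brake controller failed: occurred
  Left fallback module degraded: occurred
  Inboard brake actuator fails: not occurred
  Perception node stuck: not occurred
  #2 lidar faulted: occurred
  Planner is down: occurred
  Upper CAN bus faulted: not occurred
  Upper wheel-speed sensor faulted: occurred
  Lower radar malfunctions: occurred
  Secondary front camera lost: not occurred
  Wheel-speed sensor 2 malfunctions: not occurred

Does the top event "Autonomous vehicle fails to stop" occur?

No

Planning chain down [OR]: Upper wheel-speed sensor faulted=occurs, Main brake controller failed=occurs, Upper CAN bus faulted=not → at least one input occurs → occurs.
Perception stack down [AND]: Inboard brake actuator fails=not, #2 lidar faulted=occurs, Left fallback module degraded=occurs → not all inputs occur → does not occur.
Fallback branch lost [OR]: Secondary front camera lost=not, Perception node stuck=not, Wheel-speed sensor 2 malfunctions=not → no input occurs → does not occur.
Brake command inoperative [OR]: Lower radar malfunctions=occurs, Fallback branch lost=not → at least one input occurs → occurs.
Redundant channel fails [AND]: Perception stack down=not, Planner is down=occurs, Brake command inoperative=occurs → not all inputs occur → does not occur.
Autonomous vehicle fails to stop [AND]: Planning chain down=occurs, Redundant channel fails=not → not all inputs occur → does not occur.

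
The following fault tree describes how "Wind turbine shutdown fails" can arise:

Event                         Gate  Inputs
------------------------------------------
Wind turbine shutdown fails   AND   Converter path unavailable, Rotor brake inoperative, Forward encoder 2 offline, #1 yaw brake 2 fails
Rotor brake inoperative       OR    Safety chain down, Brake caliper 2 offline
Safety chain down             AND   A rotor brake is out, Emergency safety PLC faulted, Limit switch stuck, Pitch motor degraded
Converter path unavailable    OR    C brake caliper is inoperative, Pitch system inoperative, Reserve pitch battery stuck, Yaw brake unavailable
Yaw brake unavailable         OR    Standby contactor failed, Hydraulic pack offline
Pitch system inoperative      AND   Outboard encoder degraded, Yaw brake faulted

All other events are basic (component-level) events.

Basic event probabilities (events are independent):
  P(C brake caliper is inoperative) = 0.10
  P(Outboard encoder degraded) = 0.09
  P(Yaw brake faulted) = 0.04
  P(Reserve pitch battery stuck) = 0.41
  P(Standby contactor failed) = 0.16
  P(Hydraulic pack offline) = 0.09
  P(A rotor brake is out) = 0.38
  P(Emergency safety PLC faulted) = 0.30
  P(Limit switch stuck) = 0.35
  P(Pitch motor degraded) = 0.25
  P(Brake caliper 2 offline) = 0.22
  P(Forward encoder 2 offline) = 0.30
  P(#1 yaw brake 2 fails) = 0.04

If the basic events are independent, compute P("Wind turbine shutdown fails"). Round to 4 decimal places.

P(Pitch system inoperative) [AND] = 0.09 × 0.04 = 0.003600
P(Yaw brake unavailable) [OR] = 1 − (1−0.16) × (1−0.09) = 0.235600
P(Converter path unavailable) [OR] = 1 − (1−0.10) × (1−0.003600) × (1−0.41) × (1−0.235600) = 0.595565
P(Safety chain down) [AND] = 0.38 × 0.30 × 0.35 × 0.25 = 0.009975
P(Rotor brake inoperative) [OR] = 1 − (1−0.009975) × (1−0.22) = 0.227781
P(Wind turbine shutdown fails) [AND] = 0.595565 × 0.227781 × 0.30 × 0.04 = 0.001628
Rounded to 4 decimal places: P(Wind turbine shutdown fails) ≈ 0.0016.

0.0016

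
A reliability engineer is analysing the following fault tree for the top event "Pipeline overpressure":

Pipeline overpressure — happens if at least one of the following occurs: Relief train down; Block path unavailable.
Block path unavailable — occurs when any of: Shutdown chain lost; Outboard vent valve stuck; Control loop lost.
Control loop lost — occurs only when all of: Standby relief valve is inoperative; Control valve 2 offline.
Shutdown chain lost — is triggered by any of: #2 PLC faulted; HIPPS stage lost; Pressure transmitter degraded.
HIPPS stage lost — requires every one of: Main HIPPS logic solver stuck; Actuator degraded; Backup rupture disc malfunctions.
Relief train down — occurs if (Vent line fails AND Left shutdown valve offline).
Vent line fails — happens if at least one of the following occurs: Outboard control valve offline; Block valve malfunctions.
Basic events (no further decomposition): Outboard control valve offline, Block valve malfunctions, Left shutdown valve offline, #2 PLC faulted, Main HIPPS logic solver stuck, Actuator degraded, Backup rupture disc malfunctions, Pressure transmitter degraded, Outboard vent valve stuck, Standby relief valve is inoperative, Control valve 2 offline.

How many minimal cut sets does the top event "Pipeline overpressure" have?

Vent line fails [OR]: union of children's cut sets → 2 cut set(s).
Relief train down [AND]: one cut set from each child combined → 2 × 1 = 2 cut set(s).
HIPPS stage lost [AND]: one cut set from each child combined → 1 × 1 × 1 = 1 cut set(s).
Shutdown chain lost [OR]: union of children's cut sets → 3 cut set(s).
Control loop lost [AND]: one cut set from each child combined → 1 × 1 = 1 cut set(s).
Block path unavailable [OR]: union of children's cut sets → 5 cut set(s).
Pipeline overpressure [OR]: union of children's cut sets → 7 cut set(s).
Minimal cut sets: {Left shutdown valve offline, Outboard control valve offline}; {Block valve malfunctions, Left shutdown valve offline}; {#2 PLC faulted}; {Actuator degraded, Backup rupture disc malfunctions, Main HIPPS logic solver stuck}; {Pressure transmitter degraded}; {Outboard vent valve stuck}; {Control valve 2 offline, Standby relief valve is inoperative}.

7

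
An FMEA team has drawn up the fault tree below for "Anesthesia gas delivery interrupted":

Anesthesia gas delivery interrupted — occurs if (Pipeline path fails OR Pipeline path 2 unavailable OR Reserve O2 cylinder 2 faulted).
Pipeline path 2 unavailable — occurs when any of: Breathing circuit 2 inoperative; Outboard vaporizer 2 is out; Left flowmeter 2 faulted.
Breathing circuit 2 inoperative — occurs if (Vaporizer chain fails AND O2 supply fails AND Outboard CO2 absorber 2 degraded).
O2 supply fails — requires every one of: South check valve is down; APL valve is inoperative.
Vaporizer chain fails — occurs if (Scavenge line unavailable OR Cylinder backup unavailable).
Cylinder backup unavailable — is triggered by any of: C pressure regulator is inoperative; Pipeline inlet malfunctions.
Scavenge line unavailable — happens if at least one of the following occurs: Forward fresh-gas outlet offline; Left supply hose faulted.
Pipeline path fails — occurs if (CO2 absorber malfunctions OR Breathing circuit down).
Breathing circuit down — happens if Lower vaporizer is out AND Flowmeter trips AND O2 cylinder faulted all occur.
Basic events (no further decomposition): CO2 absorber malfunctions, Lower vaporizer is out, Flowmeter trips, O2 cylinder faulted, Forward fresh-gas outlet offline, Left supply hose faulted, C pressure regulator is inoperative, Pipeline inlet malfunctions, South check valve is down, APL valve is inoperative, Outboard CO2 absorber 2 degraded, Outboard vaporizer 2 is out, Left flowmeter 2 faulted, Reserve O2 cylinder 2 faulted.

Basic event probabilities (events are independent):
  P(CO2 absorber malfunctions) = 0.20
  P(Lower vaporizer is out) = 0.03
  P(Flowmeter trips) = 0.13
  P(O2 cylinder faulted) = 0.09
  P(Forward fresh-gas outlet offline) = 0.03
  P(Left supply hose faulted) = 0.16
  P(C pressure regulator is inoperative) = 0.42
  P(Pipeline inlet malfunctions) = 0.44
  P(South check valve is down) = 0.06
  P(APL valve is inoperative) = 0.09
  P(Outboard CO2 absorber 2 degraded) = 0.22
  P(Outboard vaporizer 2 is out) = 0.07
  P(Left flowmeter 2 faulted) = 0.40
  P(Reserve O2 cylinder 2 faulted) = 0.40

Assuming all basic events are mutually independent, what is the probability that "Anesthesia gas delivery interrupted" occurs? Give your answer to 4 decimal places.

P(Breathing circuit down) [AND] = 0.03 × 0.13 × 0.09 = 0.000351
P(Pipeline path fails) [OR] = 1 − (1−0.20) × (1−0.000351) = 0.200281
P(Scavenge line unavailable) [OR] = 1 − (1−0.03) × (1−0.16) = 0.185200
P(Cylinder backup unavailable) [OR] = 1 − (1−0.42) × (1−0.44) = 0.675200
P(Vaporizer chain fails) [OR] = 1 − (1−0.185200) × (1−0.675200) = 0.735353
P(O2 supply fails) [AND] = 0.06 × 0.09 = 0.005400
P(Breathing circuit 2 inoperative) [AND] = 0.735353 × 0.005400 × 0.22 = 0.000874
P(Pipeline path 2 unavailable) [OR] = 1 − (1−0.000874) × (1−0.07) × (1−0.40) = 0.442488
P(Anesthesia gas delivery interrupted) [OR] = 1 − (1−0.200281) × (1−0.442488) × (1−0.40) = 0.732488
Rounded to 4 decimal places: P(Anesthesia gas delivery interrupted) ≈ 0.7325.

0.7325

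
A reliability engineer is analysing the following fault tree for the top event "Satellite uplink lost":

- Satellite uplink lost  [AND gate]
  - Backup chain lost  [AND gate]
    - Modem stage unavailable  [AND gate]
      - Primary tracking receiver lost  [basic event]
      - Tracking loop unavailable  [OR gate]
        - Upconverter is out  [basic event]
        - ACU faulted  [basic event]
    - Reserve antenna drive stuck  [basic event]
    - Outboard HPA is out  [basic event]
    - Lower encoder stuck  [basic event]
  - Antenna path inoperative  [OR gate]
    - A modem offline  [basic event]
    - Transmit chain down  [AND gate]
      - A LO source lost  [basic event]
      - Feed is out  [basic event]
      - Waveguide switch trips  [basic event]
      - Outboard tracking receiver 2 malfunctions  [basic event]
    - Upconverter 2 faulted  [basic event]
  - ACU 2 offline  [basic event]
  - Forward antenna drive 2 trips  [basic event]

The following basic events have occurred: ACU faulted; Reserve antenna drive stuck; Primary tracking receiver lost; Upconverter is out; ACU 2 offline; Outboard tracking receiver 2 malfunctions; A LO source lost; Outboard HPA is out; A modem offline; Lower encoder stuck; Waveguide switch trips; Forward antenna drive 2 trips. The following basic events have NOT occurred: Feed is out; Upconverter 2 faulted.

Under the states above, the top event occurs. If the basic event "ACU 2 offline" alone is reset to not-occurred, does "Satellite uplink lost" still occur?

No

Counterfactual: set "ACU 2 offline" to not occurred.
Tracking loop unavailable [OR]: Upconverter is out=occurs, ACU faulted=occurs → at least one input occurs → occurs.
Modem stage unavailable [AND]: Primary tracking receiver lost=occurs, Tracking loop unavailable=occurs → all inputs occur → occurs.
Backup chain lost [AND]: Modem stage unavailable=occurs, Reserve antenna drive stuck=occurs, Outboard HPA is out=occurs, Lower encoder stuck=occurs → all inputs occur → occurs.
Transmit chain down [AND]: A LO source lost=occurs, Feed is out=not, Waveguide switch trips=occurs, Outboard tracking receiver 2 malfunctions=occurs → not all inputs occur → does not occur.
Antenna path inoperative [OR]: A modem offline=occurs, Transmit chain down=not, Upconverter 2 faulted=not → at least one input occurs → occurs.
Satellite uplink lost [AND]: Backup chain lost=occurs, Antenna path inoperative=occurs, ACU 2 offline=not, Forward antenna drive 2 trips=occurs → not all inputs occur → does not occur.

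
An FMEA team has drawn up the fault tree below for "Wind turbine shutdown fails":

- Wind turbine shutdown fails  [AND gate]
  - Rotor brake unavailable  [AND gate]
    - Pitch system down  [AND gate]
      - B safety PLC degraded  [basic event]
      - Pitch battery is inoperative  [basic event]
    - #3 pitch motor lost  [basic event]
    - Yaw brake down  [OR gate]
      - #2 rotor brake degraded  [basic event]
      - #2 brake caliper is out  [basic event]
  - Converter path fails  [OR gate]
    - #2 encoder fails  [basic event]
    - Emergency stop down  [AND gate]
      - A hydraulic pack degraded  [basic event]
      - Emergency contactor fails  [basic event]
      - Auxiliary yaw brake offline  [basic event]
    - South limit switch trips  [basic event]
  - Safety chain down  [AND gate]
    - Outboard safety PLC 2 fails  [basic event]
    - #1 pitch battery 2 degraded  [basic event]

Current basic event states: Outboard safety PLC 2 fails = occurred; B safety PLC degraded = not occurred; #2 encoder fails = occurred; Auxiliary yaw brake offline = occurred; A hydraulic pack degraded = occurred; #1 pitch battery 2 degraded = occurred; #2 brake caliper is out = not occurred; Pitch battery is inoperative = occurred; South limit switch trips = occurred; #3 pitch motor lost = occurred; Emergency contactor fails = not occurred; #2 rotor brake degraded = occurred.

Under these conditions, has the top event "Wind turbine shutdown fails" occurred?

No

Pitch system down [AND]: B safety PLC degraded=not, Pitch battery is inoperative=occurs → not all inputs occur → does not occur.
Yaw brake down [OR]: #2 rotor brake degraded=occurs, #2 brake caliper is out=not → at least one input occurs → occurs.
Rotor brake unavailable [AND]: Pitch system down=not, #3 pitch motor lost=occurs, Yaw brake down=occurs → not all inputs occur → does not occur.
Emergency stop down [AND]: A hydraulic pack degraded=occurs, Emergency contactor fails=not, Auxiliary yaw brake offline=occurs → not all inputs occur → does not occur.
Converter path fails [OR]: #2 encoder fails=occurs, Emergency stop down=not, South limit switch trips=occurs → at least one input occurs → occurs.
Safety chain down [AND]: Outboard safety PLC 2 fails=occurs, #1 pitch battery 2 degraded=occurs → all inputs occur → occurs.
Wind turbine shutdown fails [AND]: Rotor brake unavailable=not, Converter path fails=occurs, Safety chain down=occurs → not all inputs occur → does not occur.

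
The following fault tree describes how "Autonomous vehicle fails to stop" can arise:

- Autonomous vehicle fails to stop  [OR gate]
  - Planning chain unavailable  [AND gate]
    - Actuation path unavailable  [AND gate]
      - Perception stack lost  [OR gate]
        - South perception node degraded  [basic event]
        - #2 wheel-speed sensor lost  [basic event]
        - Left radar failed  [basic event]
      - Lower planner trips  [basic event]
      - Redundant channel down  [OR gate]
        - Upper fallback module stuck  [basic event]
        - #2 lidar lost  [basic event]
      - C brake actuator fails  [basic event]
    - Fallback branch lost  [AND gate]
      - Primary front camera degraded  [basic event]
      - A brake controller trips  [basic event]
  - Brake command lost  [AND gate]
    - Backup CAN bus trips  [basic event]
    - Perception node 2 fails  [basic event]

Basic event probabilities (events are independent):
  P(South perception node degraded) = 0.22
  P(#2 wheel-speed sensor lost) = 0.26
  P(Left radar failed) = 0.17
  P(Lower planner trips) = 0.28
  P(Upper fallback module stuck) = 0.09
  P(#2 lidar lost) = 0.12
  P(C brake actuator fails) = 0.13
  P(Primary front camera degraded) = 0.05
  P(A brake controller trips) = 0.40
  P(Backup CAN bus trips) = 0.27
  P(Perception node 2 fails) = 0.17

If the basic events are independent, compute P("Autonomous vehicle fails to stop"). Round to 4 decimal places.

P(Perception stack lost) [OR] = 1 − (1−0.22) × (1−0.26) × (1−0.17) = 0.520924
P(Redundant channel down) [OR] = 1 − (1−0.09) × (1−0.12) = 0.199200
P(Actuation path unavailable) [AND] = 0.520924 × 0.28 × 0.199200 × 0.13 = 0.003777
P(Fallback branch lost) [AND] = 0.05 × 0.40 = 0.020000
P(Planning chain unavailable) [AND] = 0.003777 × 0.020000 = 0.000076
P(Brake command lost) [AND] = 0.27 × 0.17 = 0.045900
P(Autonomous vehicle fails to stop) [OR] = 1 − (1−0.000076) × (1−0.045900) = 0.045973
Rounded to 4 decimal places: P(Autonomous vehicle fails to stop) ≈ 0.0460.

0.0460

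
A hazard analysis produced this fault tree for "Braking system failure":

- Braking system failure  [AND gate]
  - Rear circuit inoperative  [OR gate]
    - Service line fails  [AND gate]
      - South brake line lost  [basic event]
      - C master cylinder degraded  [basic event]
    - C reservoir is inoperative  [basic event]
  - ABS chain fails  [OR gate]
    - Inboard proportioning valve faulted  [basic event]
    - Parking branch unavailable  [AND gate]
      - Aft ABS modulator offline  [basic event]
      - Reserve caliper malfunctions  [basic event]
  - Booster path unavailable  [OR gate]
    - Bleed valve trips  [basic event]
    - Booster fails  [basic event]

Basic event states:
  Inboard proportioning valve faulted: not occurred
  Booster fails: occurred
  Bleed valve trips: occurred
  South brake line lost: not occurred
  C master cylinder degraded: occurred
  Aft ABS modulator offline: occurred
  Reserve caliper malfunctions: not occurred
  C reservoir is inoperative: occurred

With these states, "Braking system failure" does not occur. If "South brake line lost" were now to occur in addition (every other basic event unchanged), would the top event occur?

Counterfactual: set "South brake line lost" to occurred.
Service line fails [AND]: South brake line lost=occurs, C master cylinder degraded=occurs → all inputs occur → occurs.
Rear circuit inoperative [OR]: Service line fails=occurs, C reservoir is inoperative=occurs → at least one input occurs → occurs.
Parking branch unavailable [AND]: Aft ABS modulator offline=occurs, Reserve caliper malfunctions=not → not all inputs occur → does not occur.
ABS chain fails [OR]: Inboard proportioning valve faulted=not, Parking branch unavailable=not → no input occurs → does not occur.
Booster path unavailable [OR]: Bleed valve trips=occurs, Booster fails=occurs → at least one input occurs → occurs.
Braking system failure [AND]: Rear circuit inoperative=occurs, ABS chain fails=not, Booster path unavailable=occurs → not all inputs occur → does not occur.

No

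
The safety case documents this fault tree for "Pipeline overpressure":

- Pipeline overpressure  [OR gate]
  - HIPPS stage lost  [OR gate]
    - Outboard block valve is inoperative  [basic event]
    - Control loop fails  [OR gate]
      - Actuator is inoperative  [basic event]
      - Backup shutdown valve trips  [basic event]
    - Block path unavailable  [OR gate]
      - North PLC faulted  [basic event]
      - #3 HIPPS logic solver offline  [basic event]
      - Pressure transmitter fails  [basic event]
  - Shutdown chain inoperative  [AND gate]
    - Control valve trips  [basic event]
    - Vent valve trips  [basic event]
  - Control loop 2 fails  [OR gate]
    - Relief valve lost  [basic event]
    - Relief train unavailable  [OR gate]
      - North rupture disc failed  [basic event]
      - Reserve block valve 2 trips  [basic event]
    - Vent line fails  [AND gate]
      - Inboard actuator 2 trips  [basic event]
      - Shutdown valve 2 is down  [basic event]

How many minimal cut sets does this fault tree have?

Control loop fails [OR]: union of children's cut sets → 2 cut set(s).
Block path unavailable [OR]: union of children's cut sets → 3 cut set(s).
HIPPS stage lost [OR]: union of children's cut sets → 6 cut set(s).
Shutdown chain inoperative [AND]: one cut set from each child combined → 1 × 1 = 1 cut set(s).
Relief train unavailable [OR]: union of children's cut sets → 2 cut set(s).
Vent line fails [AND]: one cut set from each child combined → 1 × 1 = 1 cut set(s).
Control loop 2 fails [OR]: union of children's cut sets → 4 cut set(s).
Pipeline overpressure [OR]: union of children's cut sets → 11 cut set(s).

11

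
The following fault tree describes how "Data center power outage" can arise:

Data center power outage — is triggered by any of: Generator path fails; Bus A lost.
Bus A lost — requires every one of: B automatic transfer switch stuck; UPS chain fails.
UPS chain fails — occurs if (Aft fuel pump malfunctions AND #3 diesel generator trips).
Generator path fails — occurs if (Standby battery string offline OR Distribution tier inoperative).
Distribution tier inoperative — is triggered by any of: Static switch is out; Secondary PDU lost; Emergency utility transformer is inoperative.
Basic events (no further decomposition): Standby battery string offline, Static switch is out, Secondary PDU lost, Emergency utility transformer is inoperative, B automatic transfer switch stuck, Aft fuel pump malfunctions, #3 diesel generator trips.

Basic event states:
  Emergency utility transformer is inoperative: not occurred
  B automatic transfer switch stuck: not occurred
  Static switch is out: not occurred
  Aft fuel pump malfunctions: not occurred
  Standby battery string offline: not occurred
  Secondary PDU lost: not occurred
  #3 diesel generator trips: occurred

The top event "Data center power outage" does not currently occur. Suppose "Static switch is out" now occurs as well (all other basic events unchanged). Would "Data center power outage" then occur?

Yes

Counterfactual: set "Static switch is out" to occurred.
Distribution tier inoperative [OR]: Static switch is out=occurs, Secondary PDU lost=not, Emergency utility transformer is inoperative=not → at least one input occurs → occurs.
Generator path fails [OR]: Standby battery string offline=not, Distribution tier inoperative=occurs → at least one input occurs → occurs.
UPS chain fails [AND]: Aft fuel pump malfunctions=not, #3 diesel generator trips=occurs → not all inputs occur → does not occur.
Bus A lost [AND]: B automatic transfer switch stuck=not, UPS chain fails=not → not all inputs occur → does not occur.
Data center power outage [OR]: Generator path fails=occurs, Bus A lost=not → at least one input occurs → occurs.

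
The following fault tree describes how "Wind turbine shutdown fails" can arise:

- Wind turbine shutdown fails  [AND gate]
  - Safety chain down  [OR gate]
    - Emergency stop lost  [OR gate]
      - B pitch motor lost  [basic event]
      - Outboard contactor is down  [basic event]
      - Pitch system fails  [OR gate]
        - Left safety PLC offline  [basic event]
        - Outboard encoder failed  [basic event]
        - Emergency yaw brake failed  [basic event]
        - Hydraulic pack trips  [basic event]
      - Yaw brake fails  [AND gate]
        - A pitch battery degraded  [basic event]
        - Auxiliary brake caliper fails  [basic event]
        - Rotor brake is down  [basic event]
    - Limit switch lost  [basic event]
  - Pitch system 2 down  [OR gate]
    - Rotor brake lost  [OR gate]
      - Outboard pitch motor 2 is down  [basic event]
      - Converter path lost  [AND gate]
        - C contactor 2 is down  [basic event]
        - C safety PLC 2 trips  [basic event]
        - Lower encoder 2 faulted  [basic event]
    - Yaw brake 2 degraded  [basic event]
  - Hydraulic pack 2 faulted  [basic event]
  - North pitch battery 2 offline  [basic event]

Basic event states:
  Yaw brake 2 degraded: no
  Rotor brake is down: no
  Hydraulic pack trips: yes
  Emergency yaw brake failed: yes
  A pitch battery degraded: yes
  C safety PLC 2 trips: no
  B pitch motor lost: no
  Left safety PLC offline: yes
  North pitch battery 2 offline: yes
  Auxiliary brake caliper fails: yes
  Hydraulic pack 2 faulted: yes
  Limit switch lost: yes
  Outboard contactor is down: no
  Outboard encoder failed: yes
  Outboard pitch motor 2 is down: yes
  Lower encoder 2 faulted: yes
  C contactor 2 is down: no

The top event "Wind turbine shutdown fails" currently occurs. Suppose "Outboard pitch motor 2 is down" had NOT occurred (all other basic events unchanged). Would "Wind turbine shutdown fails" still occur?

Counterfactual: set "Outboard pitch motor 2 is down" to not occurred.
Pitch system fails [OR]: Left safety PLC offline=occurs, Outboard encoder failed=occurs, Emergency yaw brake failed=occurs, Hydraulic pack trips=occurs → at least one input occurs → occurs.
Yaw brake fails [AND]: A pitch battery degraded=occurs, Auxiliary brake caliper fails=occurs, Rotor brake is down=not → not all inputs occur → does not occur.
Emergency stop lost [OR]: B pitch motor lost=not, Outboard contactor is down=not, Pitch system fails=occurs, Yaw brake fails=not → at least one input occurs → occurs.
Safety chain down [OR]: Emergency stop lost=occurs, Limit switch lost=occurs → at least one input occurs → occurs.
Converter path lost [AND]: C contactor 2 is down=not, C safety PLC 2 trips=not, Lower encoder 2 faulted=occurs → not all inputs occur → does not occur.
Rotor brake lost [OR]: Outboard pitch motor 2 is down=not, Converter path lost=not → no input occurs → does not occur.
Pitch system 2 down [OR]: Rotor brake lost=not, Yaw brake 2 degraded=not → no input occurs → does not occur.
Wind turbine shutdown fails [AND]: Safety chain down=occurs, Pitch system 2 down=not, Hydraulic pack 2 faulted=occurs, North pitch battery 2 offline=occurs → not all inputs occur → does not occur.

No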